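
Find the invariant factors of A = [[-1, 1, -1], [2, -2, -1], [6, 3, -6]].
The Jordan structure of A has elementary divisors (x + 3)^2, (x + 3). Arranging the block sizes at each eigenvalue in decreasing order and taking row products gives the invariant factors.

Invariant factors (smallest first, each dividing the next): x + 3, (x + 3)^2.

Check: the last factor (x + 3)^2 is the minimal polynomial, and the product (x + 3)^3 is the characteristic polynomial.

x + 3, (x + 3)^2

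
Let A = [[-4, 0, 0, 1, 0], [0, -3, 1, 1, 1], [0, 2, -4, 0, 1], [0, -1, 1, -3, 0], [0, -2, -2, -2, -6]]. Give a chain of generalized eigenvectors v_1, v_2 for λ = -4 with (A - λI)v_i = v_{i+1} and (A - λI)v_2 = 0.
v_1 = [[0, 0, 0, 0, 1]]^T, v_2 = [[0, 1, 1, 0, -2]]^T

We seek v_1 ∈ ker((A + 4I)^2) \ ker(A + 4I), then set v_{i+1} = (A + 4I) v_i.

One such chain is v_1 = [[0, 0, 0, 0, 1]]^T, v_2 = [[0, 1, 1, 0, -2]]^T. Check: (A + 4I) v_2 = [[0, 0, 0, 0, 0]]^T = 0.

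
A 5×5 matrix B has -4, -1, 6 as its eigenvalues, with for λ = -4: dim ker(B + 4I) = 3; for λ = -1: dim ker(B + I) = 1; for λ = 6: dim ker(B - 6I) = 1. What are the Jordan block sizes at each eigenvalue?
Jordan blocks: (-4, 1), (-4, 1), (-4, 1), (-1, 1), (6, 1)

λ = -4: successive nullity increments [3] count blocks of size ≥ k; block sizes are [1, 1, 1].
λ = -1: successive nullity increments [1] count blocks of size ≥ k; block sizes are [1].
λ = 6: successive nullity increments [1] count blocks of size ≥ k; block sizes are [1].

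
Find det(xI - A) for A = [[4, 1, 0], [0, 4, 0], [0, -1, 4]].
χ_A(x) = (x - 4)^3

xI - A = [[x - 4, -1, 0], [0, x - 4, 0], [0, 1, x - 4]].

Expanding det(xI - A) along the first row:
det(xI - A) = + (x - 4)·det([[x - 4, 0], [1, x - 4]]) - (-1)·det([[0, 0], [0, x - 4]]) + (0)·det([[0, x - 4], [0, 1]]).

Evaluating gives χ_A(x) = x^3 - 12x^2 + 48x - 64 = (x - 4)^3.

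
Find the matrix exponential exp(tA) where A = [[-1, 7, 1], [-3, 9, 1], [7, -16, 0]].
e^{tA} = [[(-2*t*e^{t} - e^{t} + 2)*e^{2*t}, (5*t*e^{t} + 2*e^{t} - 2)*e^{2*t}, t*e^{3*t}], [(-2*t*e^{t} - e^{t} + 1)*e^{2*t}, (5*t*e^{t} + 2*e^{t} - 1)*e^{2*t}, t*e^{3*t}], [(6*t*e^{t} + e^{t} - 1)*e^{2*t}, (-15*t*e^{t} - e^{t} + 1)*e^{2*t}, (1 - 3*t)*e^{3*t}]]

A has Jordan form J = [[2, 0, 0], [0, 3, 1], [0, 0, 3]] with A = PJP^{-1}, so e^{tA} = P e^{tJ} P^{-1}.

For a Jordan block J_k(λ), e^{tJ_k(λ)} = e^{λt} · (I + tN + t^2 N^2/2! + ... + t^{k-1} N^{k-1}/(k-1)!) where N is the nilpotent superdiagonal part.

Assembling the blocks and conjugating back gives the entries of e^{tA} as shown above.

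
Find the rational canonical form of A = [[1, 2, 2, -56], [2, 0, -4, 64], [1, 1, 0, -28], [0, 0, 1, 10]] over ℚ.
The invariant factors of A (the non-unit diagonal entries of the Smith normal form of xI - A over ℚ[x]) are (x - 4)^3(x + 1), each dividing the next. The characteristic polynomial is their product, (x - 4)^3(x + 1).

The rational canonical form is the block-diagonal matrix of companion matrices C(f_i):
R = [[0, 0, 0, 64], [1, 0, 0, 16], [0, 1, 0, -36], [0, 0, 1, 11]].

R = [[0, 0, 0, 64], [1, 0, 0, 16], [0, 1, 0, -36], [0, 0, 1, 11]]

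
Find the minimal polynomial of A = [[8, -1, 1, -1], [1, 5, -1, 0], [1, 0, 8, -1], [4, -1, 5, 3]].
m_A(x) = (x - 6)^2

The characteristic polynomial factors as (x - 6)^4. The minimal polynomial is ∏(x - λ)^{k_λ} where k_λ is the size of the largest Jordan block at λ.

For λ = 6: rank(A - 6I) = 2, and the largest Jordan block has size 2 (the smallest k with rank((A - 6I)^k) = rank((A - 6I)^(k+1))).

So m_A(x) = (x - 6)^2.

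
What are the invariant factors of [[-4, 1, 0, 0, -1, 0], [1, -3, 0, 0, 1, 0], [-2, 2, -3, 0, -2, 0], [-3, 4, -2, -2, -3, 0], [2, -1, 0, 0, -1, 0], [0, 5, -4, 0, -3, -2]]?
The Jordan structure of A has elementary divisors (x + 3)^2, (x + 3), (x + 2)^2, (x + 2). Arranging the block sizes at each eigenvalue in decreasing order and taking row products gives the invariant factors.

Invariant factors (smallest first, each dividing the next): (x + 2)(x + 3), (x + 2)^2(x + 3)^2.

Check: the last factor (x + 2)^2(x + 3)^2 is the minimal polynomial, and the product (x + 2)^3(x + 3)^3 is the characteristic polynomial.

(x + 2)(x + 3), (x + 2)^2(x + 3)^2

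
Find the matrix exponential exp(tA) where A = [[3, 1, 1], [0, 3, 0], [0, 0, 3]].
A has Jordan form J = [[3, 1, 0], [0, 3, 0], [0, 0, 3]] with A = PJP^{-1}, so e^{tA} = P e^{tJ} P^{-1}.

For a Jordan block J_k(λ), e^{tJ_k(λ)} = e^{λt} · (I + tN + t^2 N^2/2! + ... + t^{k-1} N^{k-1}/(k-1)!) where N is the nilpotent superdiagonal part.

Assembling the blocks and conjugating back gives the entries of e^{tA} as shown above.

e^{tA} = [[e^{3*t}, t*e^{3*t}, t*e^{3*t}], [0, e^{3*t}, 0], [0, 0, e^{3*t}]]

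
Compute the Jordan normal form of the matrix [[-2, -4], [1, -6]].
The characteristic polynomial is det(xI - A) = (x + 4)^2, so the eigenvalues are -4 (algebraic multiplicity 2).

For λ = -4: rank(A + 4I) = 1, rank((A + 4I)^2) = 0. The eigenspace has dimension 2 - 1 = 1, so there is 1 Jordan block; the rank sequence gives block sizes [2].

Assembling the blocks gives the Jordan form J above.

J = [[-4, 1], [0, -4]]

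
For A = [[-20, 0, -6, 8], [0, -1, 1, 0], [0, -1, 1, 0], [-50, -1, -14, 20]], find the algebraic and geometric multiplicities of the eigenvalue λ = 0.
The characteristic polynomial is x^4, so the factor x appears with exponent 4: the algebraic multiplicity is 4.

rank(A) = 2, so the eigenspace has dimension 4 - 2 = 2: the geometric multiplicity is 2.

Since 2 < 4, A is not diagonalizable.

algebraic multiplicity 4, geometric multiplicity 2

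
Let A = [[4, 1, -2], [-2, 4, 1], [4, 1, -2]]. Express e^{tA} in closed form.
A has Jordan form J = [[0, 0, 0], [0, 3, 1], [0, 0, 3]] with A = PJP^{-1}, so e^{tA} = P e^{tJ} P^{-1}.

For a Jordan block J_k(λ), e^{tJ_k(λ)} = e^{λt} · (I + tN + t^2 N^2/2! + ... + t^{k-1} N^{k-1}/(k-1)!) where N is the nilpotent superdiagonal part.

Assembling the blocks and conjugating back gives the entries of e^{tA} as shown above.

e^{tA} = [[-2*t*e^{3*t} + 2*e^{3*t} - 1, t*e^{3*t}, t*e^{3*t} - e^{3*t} + 1], [-2*t*e^{3*t}, (t + 1)*e^{3*t}, t*e^{3*t}], [-2*t*e^{3*t} + 2*e^{3*t} - 2, t*e^{3*t}, t*e^{3*t} - e^{3*t} + 2]]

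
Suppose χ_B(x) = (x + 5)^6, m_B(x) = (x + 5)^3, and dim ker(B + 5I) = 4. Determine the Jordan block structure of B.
Jordan blocks: (-5, 3), (-5, 1), (-5, 1), (-5, 1)

λ = -5: algebraic multiplicity 6 (exponent in χ_B), largest block size 3 (exponent in m_B), 4 blocks (geometric multiplicity). These force block sizes [3, 1, 1, 1].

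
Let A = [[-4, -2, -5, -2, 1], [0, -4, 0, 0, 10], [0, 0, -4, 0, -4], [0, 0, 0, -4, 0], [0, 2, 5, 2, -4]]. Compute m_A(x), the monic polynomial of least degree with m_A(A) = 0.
The characteristic polynomial factors as (x + 4)^5. The minimal polynomial is ∏(x - λ)^{k_λ} where k_λ is the size of the largest Jordan block at λ.

For λ = -4: rank(A + 4I) = 2, and the largest Jordan block has size 3 (the smallest k with rank((A + 4I)^k) = rank((A + 4I)^(k+1))).

So m_A(x) = (x + 4)^3.

m_A(x) = (x + 4)^3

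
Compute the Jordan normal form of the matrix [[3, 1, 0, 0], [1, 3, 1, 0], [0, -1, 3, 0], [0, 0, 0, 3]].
The characteristic polynomial is det(xI - A) = (x - 3)^4, so the eigenvalues are 3 (algebraic multiplicity 4).

For λ = 3: rank(A - 3I) = 2, rank((A - 3I)^2) = 1, rank((A - 3I)^3) = 0. The eigenspace has dimension 4 - 2 = 2, so there are 2 Jordan blocks; the rank sequence gives block sizes [3, 1].

Assembling the blocks gives the Jordan form J above.

J = [[3, 1, 0, 0], [0, 3, 1, 0], [0, 0, 3, 0], [0, 0, 0, 3]]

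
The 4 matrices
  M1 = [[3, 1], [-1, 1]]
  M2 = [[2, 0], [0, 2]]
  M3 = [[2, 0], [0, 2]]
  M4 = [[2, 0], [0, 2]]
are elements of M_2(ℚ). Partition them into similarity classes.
2 classes: {M1}, {M2, M3, M4}

Characteristic polynomials: χ_{M1} = (x - 2)^2, χ_{M2} = (x - 2)^2, χ_{M3} = (x - 2)^2, χ_{M4} = (x - 2)^2.

{M1}: invariant factors (x - 2)^2.

{M2, M3, M4}: invariant factors x - 2, x - 2.

Matrices are similar if and only if their invariant-factor lists agree; the partition into similarity classes is {M1}, {M2, M3, M4}.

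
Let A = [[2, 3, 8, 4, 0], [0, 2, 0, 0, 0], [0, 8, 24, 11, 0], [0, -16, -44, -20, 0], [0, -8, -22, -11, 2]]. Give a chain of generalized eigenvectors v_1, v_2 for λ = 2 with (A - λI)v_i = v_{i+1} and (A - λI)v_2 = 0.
We seek v_1 ∈ ker((A - 2I)^2) \ ker(A - 2I), then set v_{i+1} = (A - 2I) v_i.

One such chain is v_1 = [[-2, 3, 0, -2, 0]]^T, v_2 = [[1, 0, 2, -4, -2]]^T. Check: (A - 2I) v_2 = [[0, 0, 0, 0, 0]]^T = 0.

v_1 = [[-2, 3, 0, -2, 0]]^T, v_2 = [[1, 0, 2, -4, -2]]^T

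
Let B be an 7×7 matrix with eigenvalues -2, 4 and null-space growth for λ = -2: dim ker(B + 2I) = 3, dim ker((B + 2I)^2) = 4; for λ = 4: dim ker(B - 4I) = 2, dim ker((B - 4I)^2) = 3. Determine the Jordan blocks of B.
λ = -2: successive nullity increments [3, 1] count blocks of size ≥ k; block sizes are [2, 1, 1].
λ = 4: successive nullity increments [2, 1] count blocks of size ≥ k; block sizes are [2, 1].

Jordan blocks: (-2, 2), (-2, 1), (-2, 1), (4, 2), (4, 1)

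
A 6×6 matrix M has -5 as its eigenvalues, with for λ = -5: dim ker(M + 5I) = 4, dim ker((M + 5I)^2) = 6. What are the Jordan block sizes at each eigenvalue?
Jordan blocks: (-5, 2), (-5, 2), (-5, 1), (-5, 1)

λ = -5: successive nullity increments [4, 2] count blocks of size ≥ k; block sizes are [2, 2, 1, 1].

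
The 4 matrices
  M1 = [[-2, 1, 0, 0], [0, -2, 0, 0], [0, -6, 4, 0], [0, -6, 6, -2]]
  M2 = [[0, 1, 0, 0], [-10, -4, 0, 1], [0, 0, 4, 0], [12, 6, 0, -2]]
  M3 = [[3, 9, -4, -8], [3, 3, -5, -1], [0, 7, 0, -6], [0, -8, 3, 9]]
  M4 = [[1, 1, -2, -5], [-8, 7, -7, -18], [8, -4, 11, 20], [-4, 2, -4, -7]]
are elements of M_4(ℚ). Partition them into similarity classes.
4 classes: {M1}, {M2}, {M3}, {M4}

Characteristic polynomials: χ_{M1} = (x - 4)(x + 2)^3, χ_{M2} = (x - 4)(x + 2)^3, χ_{M3} = (x - 6)(x - 3)^3, χ_{M4} = (x - 3)^4.

{M1}: invariant factors x + 2, (x - 4)(x + 2)^2.

{M2}: invariant factors (x - 4)(x + 2)^3.

{M3}: invariant factors (x - 6)(x - 3)^3.

{M4}: invariant factors x - 3, (x - 3)^3.

Matrices are similar if and only if their invariant-factor lists agree; the partition into similarity classes is {M1}, {M2}, {M3}, {M4}.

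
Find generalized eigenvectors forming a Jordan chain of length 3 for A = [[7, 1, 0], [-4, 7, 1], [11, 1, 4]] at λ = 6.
v_1 = [[0, 0, 1]]^T, v_2 = [[0, 1, -2]]^T, v_3 = [[1, -1, 5]]^T

We seek v_1 ∈ ker((A - 6I)^3) \ ker((A - 6I)^2), then set v_{i+1} = (A - 6I) v_i.

One such chain is v_1 = [[0, 0, 1]]^T, v_2 = [[0, 1, -2]]^T, v_3 = [[1, -1, 5]]^T. Check: (A - 6I) v_3 = [[0, 0, 0]]^T = 0.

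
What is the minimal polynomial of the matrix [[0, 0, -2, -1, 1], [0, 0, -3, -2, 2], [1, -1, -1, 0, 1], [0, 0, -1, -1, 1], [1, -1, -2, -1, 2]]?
m_A(x) = x^3

The characteristic polynomial factors as x^5. The minimal polynomial is ∏(x - λ)^{k_λ} where k_λ is the size of the largest Jordan block at λ.

For λ = 0: rank(A) = 3, and the largest Jordan block has size 3 (the smallest k with rank(A^k) = rank(A^(k+1))).

So m_A(x) = x^3.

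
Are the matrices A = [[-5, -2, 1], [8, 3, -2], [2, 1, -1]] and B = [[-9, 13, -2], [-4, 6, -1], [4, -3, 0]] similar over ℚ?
Two matrices over a field are similar if and only if they have the same invariant factors.

Both A and B have characteristic polynomial (x + 1)^3 and minimal polynomial (x + 1)^3. Computing further, both have invariant factors (x + 1)^3. Hence A and B are similar.

Yes.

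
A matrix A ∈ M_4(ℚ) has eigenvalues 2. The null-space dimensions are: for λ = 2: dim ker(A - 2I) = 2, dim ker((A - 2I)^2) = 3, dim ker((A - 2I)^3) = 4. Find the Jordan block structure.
λ = 2: successive nullity increments [2, 1, 1] count blocks of size ≥ k; block sizes are [3, 1].

Jordan blocks: (2, 3), (2, 1)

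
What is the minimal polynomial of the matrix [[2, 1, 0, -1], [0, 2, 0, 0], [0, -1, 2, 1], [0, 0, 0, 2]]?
m_A(x) = (x - 2)^2

The characteristic polynomial factors as (x - 2)^4. The minimal polynomial is ∏(x - λ)^{k_λ} where k_λ is the size of the largest Jordan block at λ.

For λ = 2: rank(A - 2I) = 1, and the largest Jordan block has size 2 (the smallest k with rank((A - 2I)^k) = rank((A - 2I)^(k+1))).

So m_A(x) = (x - 2)^2.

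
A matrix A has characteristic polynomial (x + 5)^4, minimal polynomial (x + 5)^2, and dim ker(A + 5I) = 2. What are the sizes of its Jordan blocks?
λ = -5: algebraic multiplicity 4 (exponent in χ_A), largest block size 2 (exponent in m_A), 2 blocks (geometric multiplicity). These force block sizes [2, 2].

Jordan blocks: (-5, 2), (-5, 2)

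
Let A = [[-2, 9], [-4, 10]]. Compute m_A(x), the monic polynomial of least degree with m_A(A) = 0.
The characteristic polynomial factors as (x - 4)^2. The minimal polynomial is ∏(x - λ)^{k_λ} where k_λ is the size of the largest Jordan block at λ.

For λ = 4: rank(A - 4I) = 1, and the largest Jordan block has size 2 (the smallest k with rank((A - 4I)^k) = rank((A - 4I)^(k+1))).

So m_A(x) = (x - 4)^2.

m_A(x) = (x - 4)^2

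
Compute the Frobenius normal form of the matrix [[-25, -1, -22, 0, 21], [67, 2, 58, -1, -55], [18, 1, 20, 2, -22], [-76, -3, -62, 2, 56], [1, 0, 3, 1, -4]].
R = [[0, 0, 0, 0, -6], [1, 0, 0, 0, 13], [0, 1, 0, 0, 14], [0, 0, 1, 0, -3], [0, 0, 0, 1, -5]]

The invariant factors of A (the non-unit diagonal entries of the Smith normal form of xI - A over ℚ[x]) are (x + 2)(x + 3)(x^3 - 3x + 1), each dividing the next. The characteristic polynomial is their product, (x + 2)(x + 3)(x^3 - 3x + 1).

The rational canonical form is the block-diagonal matrix of companion matrices C(f_i):
R = [[0, 0, 0, 0, -6], [1, 0, 0, 0, 13], [0, 1, 0, 0, 14], [0, 0, 1, 0, -3], [0, 0, 0, 1, -5]].

Note the characteristic polynomial does not split into linear factors over ℚ, so A has no Jordan form over ℚ; the rational canonical form exists over any field.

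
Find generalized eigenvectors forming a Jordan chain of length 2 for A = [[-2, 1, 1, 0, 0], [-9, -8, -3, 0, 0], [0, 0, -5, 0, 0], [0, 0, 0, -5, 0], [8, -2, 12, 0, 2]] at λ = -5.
We seek v_1 ∈ ker((A + 5I)^2) \ ker(A + 5I), then set v_{i+1} = (A + 5I) v_i.

One such chain is v_1 = [[0, 1, 0, 0, 0]]^T, v_2 = [[1, -3, 0, 0, -2]]^T. Check: (A + 5I) v_2 = [[0, 0, 0, 0, 0]]^T = 0.

v_1 = [[0, 1, 0, 0, 0]]^T, v_2 = [[1, -3, 0, 0, -2]]^T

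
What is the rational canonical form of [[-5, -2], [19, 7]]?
R = [[0, -3], [1, 2]]

The invariant factors of A (the non-unit diagonal entries of the Smith normal form of xI - A over ℚ[x]) are x^2 - 2x + 3, each dividing the next. The characteristic polynomial is their product, x^2 - 2x + 3.

The rational canonical form is the block-diagonal matrix of companion matrices C(f_i):
R = [[0, -3], [1, 2]].

Note the characteristic polynomial does not split into linear factors over ℚ, so A has no Jordan form over ℚ; the rational canonical form exists over any field.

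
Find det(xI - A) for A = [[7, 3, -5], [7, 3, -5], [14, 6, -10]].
xI - A = [[x - 7, -3, 5], [-7, x - 3, 5], [-14, -6, x + 10]].

Expanding det(xI - A) along the first row:
det(xI - A) = + (x - 7)·det([[x - 3, 5], [-6, x + 10]]) - (-3)·det([[-7, 5], [-14, x + 10]]) + (5)·det([[-7, x - 3], [-14, -6]]).

Evaluating gives χ_A(x) = x^3.

χ_A(x) = x^3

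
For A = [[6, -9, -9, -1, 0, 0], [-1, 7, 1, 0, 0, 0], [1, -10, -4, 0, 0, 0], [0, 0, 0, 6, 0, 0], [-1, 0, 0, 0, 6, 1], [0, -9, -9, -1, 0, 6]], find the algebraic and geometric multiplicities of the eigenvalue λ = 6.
algebraic multiplicity 5, geometric multiplicity 2

The characteristic polynomial is (x - 6)^5(x + 3), so the factor x - 6 appears with exponent 5: the algebraic multiplicity is 5.

rank(A - 6I) = 4, so the eigenspace has dimension 6 - 4 = 2: the geometric multiplicity is 2.

Since 2 < 5, A is not diagonalizable.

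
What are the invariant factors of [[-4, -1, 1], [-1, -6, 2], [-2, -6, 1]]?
The Jordan structure of A has elementary divisors (x + 3)^3. Arranging the block sizes at each eigenvalue in decreasing order and taking row products gives the invariant factors.

Invariant factors (smallest first, each dividing the next): (x + 3)^3.

Check: the last factor (x + 3)^3 is the minimal polynomial, and the product (x + 3)^3 is the characteristic polynomial.

(x + 3)^3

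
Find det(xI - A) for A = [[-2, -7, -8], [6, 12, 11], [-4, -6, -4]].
xI - A = [[x + 2, 7, 8], [-6, x - 12, -11], [4, 6, x + 4]].

Expanding det(xI - A) along the first row:
det(xI - A) = + (x + 2)·det([[x - 12, -11], [6, x + 4]]) - (7)·det([[-6, -11], [4, x + 4]]) + (8)·det([[-6, x - 12], [4, 6]]).

Evaluating gives χ_A(x) = x^3 - 6x^2 + 12x - 8 = (x - 2)^3.

χ_A(x) = (x - 2)^3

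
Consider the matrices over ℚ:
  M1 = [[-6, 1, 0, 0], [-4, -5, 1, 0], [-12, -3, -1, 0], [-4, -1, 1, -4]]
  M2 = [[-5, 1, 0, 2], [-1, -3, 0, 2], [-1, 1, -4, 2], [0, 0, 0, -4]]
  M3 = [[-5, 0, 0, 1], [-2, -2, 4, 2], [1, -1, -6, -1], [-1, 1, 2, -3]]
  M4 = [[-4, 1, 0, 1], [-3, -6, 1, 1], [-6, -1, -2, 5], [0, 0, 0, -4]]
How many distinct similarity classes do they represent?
2 classes: {M1, M3, M4}, {M2}

Characteristic polynomials: χ_{M1} = (x + 4)^4, χ_{M2} = (x + 4)^4, χ_{M3} = (x + 4)^4, χ_{M4} = (x + 4)^4.

{M1, M3, M4}: invariant factors x + 4, (x + 4)^3.

{M2}: invariant factors x + 4, x + 4, (x + 4)^2.

Matrices are similar if and only if their invariant-factor lists agree; the partition into similarity classes is {M1, M3, M4}, {M2}.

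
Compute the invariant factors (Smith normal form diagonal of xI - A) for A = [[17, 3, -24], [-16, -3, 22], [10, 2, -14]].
The Jordan structure of A has elementary divisors (x + 1)^2, (x - 2). Arranging the block sizes at each eigenvalue in decreasing order and taking row products gives the invariant factors.

Invariant factors (smallest first, each dividing the next): (x - 2)(x + 1)^2.

Check: the last factor (x - 2)(x + 1)^2 is the minimal polynomial, and the product (x - 2)(x + 1)^2 is the characteristic polynomial.

(x - 2)(x + 1)^2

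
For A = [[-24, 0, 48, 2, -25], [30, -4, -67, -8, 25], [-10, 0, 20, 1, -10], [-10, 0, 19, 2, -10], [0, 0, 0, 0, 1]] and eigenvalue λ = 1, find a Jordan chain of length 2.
v_1 = [[0, -1, 0, 1, 0]]^T, v_2 = [[2, -3, 1, 1, 0]]^T

We seek v_1 ∈ ker((A - I)^2) \ ker(A - I), then set v_{i+1} = (A - I) v_i.

One such chain is v_1 = [[0, -1, 0, 1, 0]]^T, v_2 = [[2, -3, 1, 1, 0]]^T. Check: (A - I) v_2 = [[0, 0, 0, 0, 0]]^T = 0.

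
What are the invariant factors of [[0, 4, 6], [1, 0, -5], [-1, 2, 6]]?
The Jordan structure of A has elementary divisors (x - 2)^3. Arranging the block sizes at each eigenvalue in decreasing order and taking row products gives the invariant factors.

Invariant factors (smallest first, each dividing the next): (x - 2)^3.

Check: the last factor (x - 2)^3 is the minimal polynomial, and the product (x - 2)^3 is the characteristic polynomial.

(x - 2)^3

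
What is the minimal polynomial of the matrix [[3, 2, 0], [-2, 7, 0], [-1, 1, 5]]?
The characteristic polynomial factors as (x - 5)^3. The minimal polynomial is ∏(x - λ)^{k_λ} where k_λ is the size of the largest Jordan block at λ.

For λ = 5: rank(A - 5I) = 1, and the largest Jordan block has size 2 (the smallest k with rank((A - 5I)^k) = rank((A - 5I)^(k+1))).

So m_A(x) = (x - 5)^2.

m_A(x) = (x - 5)^2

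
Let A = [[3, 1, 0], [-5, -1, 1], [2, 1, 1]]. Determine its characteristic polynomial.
χ_A(x) = (x - 1)^3

xI - A = [[x - 3, -1, 0], [5, x + 1, -1], [-2, -1, x - 1]].

Expanding det(xI - A) along the first row:
det(xI - A) = + (x - 3)·det([[x + 1, -1], [-1, x - 1]]) - (-1)·det([[5, -1], [-2, x - 1]]) + (0)·det([[5, x + 1], [-2, -1]]).

Evaluating gives χ_A(x) = x^3 - 3x^2 + 3x - 1 = (x - 1)^3.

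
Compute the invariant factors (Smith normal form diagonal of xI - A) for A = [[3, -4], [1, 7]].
The Jordan structure of A has elementary divisors (x - 5)^2. Arranging the block sizes at each eigenvalue in decreasing order and taking row products gives the invariant factors.

Invariant factors (smallest first, each dividing the next): (x - 5)^2.

Check: the last factor (x - 5)^2 is the minimal polynomial, and the product (x - 5)^2 is the characteristic polynomial.

(x - 5)^2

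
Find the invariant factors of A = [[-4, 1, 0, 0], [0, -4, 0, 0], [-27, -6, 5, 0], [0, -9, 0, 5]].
The Jordan structure of A has elementary divisors (x + 4)^2, (x - 5), (x - 5). Arranging the block sizes at each eigenvalue in decreasing order and taking row products gives the invariant factors.

Invariant factors (smallest first, each dividing the next): x - 5, (x - 5)(x + 4)^2.

Check: the last factor (x - 5)(x + 4)^2 is the minimal polynomial, and the product (x - 5)^2(x + 4)^2 is the characteristic polynomial.

x - 5, (x - 5)(x + 4)^2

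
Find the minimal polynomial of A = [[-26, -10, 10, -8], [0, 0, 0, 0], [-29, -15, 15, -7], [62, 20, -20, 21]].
The characteristic polynomial factors as x^2(x - 5)^2. The minimal polynomial is ∏(x - λ)^{k_λ} where k_λ is the size of the largest Jordan block at λ.

For λ = 0: rank(A) = 2, and the largest Jordan block has size 1 (the smallest k with rank(A^k) = rank(A^(k+1))).
For λ = 5: rank(A - 5I) = 3, and the largest Jordan block has size 2 (the smallest k with rank((A - 5I)^k) = rank((A - 5I)^(k+1))).

So m_A(x) = x(x - 5)^2.

m_A(x) = x(x - 5)^2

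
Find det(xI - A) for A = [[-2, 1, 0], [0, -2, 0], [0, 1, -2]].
xI - A = [[x + 2, -1, 0], [0, x + 2, 0], [0, -1, x + 2]].

Expanding det(xI - A) along the first row:
det(xI - A) = + (x + 2)·det([[x + 2, 0], [-1, x + 2]]) - (-1)·det([[0, 0], [0, x + 2]]) + (0)·det([[0, x + 2], [0, -1]]).

Evaluating gives χ_A(x) = x^3 + 6x^2 + 12x + 8 = (x + 2)^3.

χ_A(x) = (x + 2)^3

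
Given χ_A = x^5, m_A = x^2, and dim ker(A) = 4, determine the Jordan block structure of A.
Jordan blocks: (0, 2), (0, 1), (0, 1), (0, 1)

λ = 0: algebraic multiplicity 5 (exponent in χ_A), largest block size 2 (exponent in m_A), 4 blocks (geometric multiplicity). These force block sizes [2, 1, 1, 1].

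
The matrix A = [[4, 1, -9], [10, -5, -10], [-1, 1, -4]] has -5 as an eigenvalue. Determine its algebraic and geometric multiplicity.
algebraic multiplicity 2, geometric multiplicity 1

The characteristic polynomial is (x - 5)(x + 5)^2, so the factor x + 5 appears with exponent 2: the algebraic multiplicity is 2.

rank(A + 5I) = 2, so the eigenspace has dimension 3 - 2 = 1: the geometric multiplicity is 1.

Since 1 < 2, A is not diagonalizable.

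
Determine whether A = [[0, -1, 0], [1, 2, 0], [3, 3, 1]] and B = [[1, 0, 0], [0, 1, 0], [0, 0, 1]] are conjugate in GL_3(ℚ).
Both have characteristic polynomial (x - 1)^3, but the minimal polynomial of A is (x - 1)^2 while the minimal polynomial of B is x - 1. The minimal polynomial is a similarity invariant, so A and B are not similar.

No.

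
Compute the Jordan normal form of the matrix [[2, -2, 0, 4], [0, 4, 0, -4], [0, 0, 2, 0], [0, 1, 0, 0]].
J = [[2, 1, 0, 0], [0, 2, 0, 0], [0, 0, 2, 0], [0, 0, 0, 2]]

The characteristic polynomial is det(xI - A) = (x - 2)^4, so the eigenvalues are 2 (algebraic multiplicity 4).

For λ = 2: rank(A - 2I) = 1, rank((A - 2I)^2) = 0. The eigenspace has dimension 4 - 1 = 3, so there are 3 Jordan blocks; the rank sequence gives block sizes [2, 1, 1].

Assembling the blocks gives the Jordan form J above.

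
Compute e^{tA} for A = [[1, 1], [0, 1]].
e^{tA} = [[e^{t}, t*e^{t}], [0, e^{t}]]

A has Jordan form J = [[1, 1], [0, 1]] with A = PJP^{-1}, so e^{tA} = P e^{tJ} P^{-1}.

For a Jordan block J_k(λ), e^{tJ_k(λ)} = e^{λt} · (I + tN + t^2 N^2/2! + ... + t^{k-1} N^{k-1}/(k-1)!) where N is the nilpotent superdiagonal part.

Assembling the blocks and conjugating back gives the entries of e^{tA} as shown above.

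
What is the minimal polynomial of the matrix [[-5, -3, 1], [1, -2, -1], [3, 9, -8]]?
m_A(x) = (x + 5)^3

The characteristic polynomial factors as (x + 5)^3. The minimal polynomial is ∏(x - λ)^{k_λ} where k_λ is the size of the largest Jordan block at λ.

For λ = -5: rank(A + 5I) = 2, and the largest Jordan block has size 3 (the smallest k with rank((A + 5I)^k) = rank((A + 5I)^(k+1))).

So m_A(x) = (x + 5)^3.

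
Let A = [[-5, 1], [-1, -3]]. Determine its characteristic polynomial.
xI - A = [[x + 5, -1], [1, x + 3]].

Expanding det(xI - A) along the first row:
det(xI - A) = + (x + 5)·det([[x + 3]]) - (-1)·det([[1]]).

Evaluating gives χ_A(x) = x^2 + 8x + 16 = (x + 4)^2.

χ_A(x) = (x + 4)^2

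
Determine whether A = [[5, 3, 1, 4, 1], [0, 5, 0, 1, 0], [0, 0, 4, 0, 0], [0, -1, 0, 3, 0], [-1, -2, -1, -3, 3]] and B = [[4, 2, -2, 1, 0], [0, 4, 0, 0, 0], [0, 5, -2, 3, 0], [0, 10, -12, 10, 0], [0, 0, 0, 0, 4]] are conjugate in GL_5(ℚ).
Yes.

Two matrices over a field are similar if and only if they have the same invariant factors.

Both A and B have characteristic polynomial (x - 4)^5 and minimal polynomial (x - 4)^2. Computing further, both have invariant factors x - 4, (x - 4)^2, (x - 4)^2. Hence A and B are similar.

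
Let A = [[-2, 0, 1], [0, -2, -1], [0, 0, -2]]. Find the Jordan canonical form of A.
J = [[-2, 1, 0], [0, -2, 0], [0, 0, -2]]

The characteristic polynomial is det(xI - A) = (x + 2)^3, so the eigenvalues are -2 (algebraic multiplicity 3).

For λ = -2: rank(A + 2I) = 1, rank((A + 2I)^2) = 0. The eigenspace has dimension 3 - 1 = 2, so there are 2 Jordan blocks; the rank sequence gives block sizes [2, 1].

Assembling the blocks gives the Jordan form J above.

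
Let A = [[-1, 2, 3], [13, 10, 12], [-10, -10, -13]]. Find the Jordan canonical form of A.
The characteristic polynomial is det(xI - A) = (x - 2)(x + 3)^2, so the eigenvalues are -3 (algebraic multiplicity 2), 2 (algebraic multiplicity 1).

For λ = -3: rank(A + 3I) = 2, rank((A + 3I)^2) = 1. The eigenspace has dimension 3 - 2 = 1, so there is 1 Jordan block; the rank sequence gives block sizes [2].

For λ = 2: algebraic multiplicity 1 gives one 1×1 block.

Assembling the blocks gives the Jordan form J above.

J = [[-3, 1, 0], [0, -3, 0], [0, 0, 2]]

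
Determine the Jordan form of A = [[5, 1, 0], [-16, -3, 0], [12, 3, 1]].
J = [[1, 1, 0], [0, 1, 0], [0, 0, 1]]

The characteristic polynomial is det(xI - A) = (x - 1)^3, so the eigenvalues are 1 (algebraic multiplicity 3).

For λ = 1: rank(A - I) = 1, rank((A - I)^2) = 0. The eigenspace has dimension 3 - 1 = 2, so there are 2 Jordan blocks; the rank sequence gives block sizes [2, 1].

Assembling the blocks gives the Jordan form J above.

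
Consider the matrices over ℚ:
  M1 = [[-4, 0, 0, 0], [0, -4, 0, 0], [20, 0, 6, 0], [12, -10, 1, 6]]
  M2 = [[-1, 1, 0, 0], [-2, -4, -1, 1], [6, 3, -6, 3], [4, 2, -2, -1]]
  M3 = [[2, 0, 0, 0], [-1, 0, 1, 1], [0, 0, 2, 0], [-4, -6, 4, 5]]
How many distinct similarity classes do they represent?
3 classes: {M1}, {M2}, {M3}

Characteristic polynomials: χ_{M1} = (x - 6)^2(x + 4)^2, χ_{M2} = (x + 3)^4, χ_{M3} = (x - 3)(x - 2)^3.

{M1}: invariant factors x + 4, (x - 6)^2(x + 4).

{M2}: invariant factors x + 3, (x + 3)^3.

{M3}: invariant factors x - 2, (x - 3)(x - 2)^2.

Matrices are similar if and only if their invariant-factor lists agree; the partition into similarity classes is {M1}, {M2}, {M3}.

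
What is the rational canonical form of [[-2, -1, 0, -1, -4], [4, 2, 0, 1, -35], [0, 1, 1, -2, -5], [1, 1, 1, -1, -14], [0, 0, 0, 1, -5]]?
The invariant factors of A (the non-unit diagonal entries of the Smith normal form of xI - A over ℚ[x]) are (x + 3)(x^2 + x + 4)^2, each dividing the next. The characteristic polynomial is their product, (x + 3)(x^2 + x + 4)^2.

The rational canonical form is the block-diagonal matrix of companion matrices C(f_i):
R = [[0, 0, 0, 0, -48], [1, 0, 0, 0, -40], [0, 1, 0, 0, -35], [0, 0, 1, 0, -15], [0, 0, 0, 1, -5]].

Note the characteristic polynomial does not split into linear factors over ℚ, so A has no Jordan form over ℚ; the rational canonical form exists over any field.

R = [[0, 0, 0, 0, -48], [1, 0, 0, 0, -40], [0, 1, 0, 0, -35], [0, 0, 1, 0, -15], [0, 0, 0, 1, -5]]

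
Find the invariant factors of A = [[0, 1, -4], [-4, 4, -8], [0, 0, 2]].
x - 2, (x - 2)^2

The Jordan structure of A has elementary divisors (x - 2)^2, (x - 2). Arranging the block sizes at each eigenvalue in decreasing order and taking row products gives the invariant factors.

Invariant factors (smallest first, each dividing the next): x - 2, (x - 2)^2.

Check: the last factor (x - 2)^2 is the minimal polynomial, and the product (x - 2)^3 is the characteristic polynomial.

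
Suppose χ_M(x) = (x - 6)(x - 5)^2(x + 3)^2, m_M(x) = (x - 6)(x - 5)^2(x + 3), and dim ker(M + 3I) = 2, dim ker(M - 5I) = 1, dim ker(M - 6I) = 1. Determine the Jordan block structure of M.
λ = -3: algebraic multiplicity 2 (exponent in χ_M), largest block size 1 (exponent in m_M), 2 blocks (geometric multiplicity). These force block sizes [1, 1].
λ = 5: algebraic multiplicity 2 (exponent in χ_M), largest block size 2 (exponent in m_M), 1 block (geometric multiplicity). This forces block sizes [2].
λ = 6: algebraic multiplicity 1 (exponent in χ_M), largest block size 1 (exponent in m_M), 1 block (geometric multiplicity). This forces block sizes [1].

Jordan blocks: (-3, 1), (-3, 1), (5, 2), (6, 1)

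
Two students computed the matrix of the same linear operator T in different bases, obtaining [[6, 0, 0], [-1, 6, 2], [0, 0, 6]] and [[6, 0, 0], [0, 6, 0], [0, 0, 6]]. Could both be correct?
Both have characteristic polynomial (x - 6)^3, but the minimal polynomial of A is (x - 6)^2 while the minimal polynomial of B is x - 6. The minimal polynomial is a similarity invariant, so A and B are not similar.

No.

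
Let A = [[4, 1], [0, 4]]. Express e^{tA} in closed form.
A has Jordan form J = [[4, 1], [0, 4]] with A = PJP^{-1}, so e^{tA} = P e^{tJ} P^{-1}.

For a Jordan block J_k(λ), e^{tJ_k(λ)} = e^{λt} · (I + tN + t^2 N^2/2! + ... + t^{k-1} N^{k-1}/(k-1)!) where N is the nilpotent superdiagonal part.

Assembling the blocks and conjugating back gives the entries of e^{tA} as shown above.

e^{tA} = [[e^{4*t}, t*e^{4*t}], [0, e^{4*t}]]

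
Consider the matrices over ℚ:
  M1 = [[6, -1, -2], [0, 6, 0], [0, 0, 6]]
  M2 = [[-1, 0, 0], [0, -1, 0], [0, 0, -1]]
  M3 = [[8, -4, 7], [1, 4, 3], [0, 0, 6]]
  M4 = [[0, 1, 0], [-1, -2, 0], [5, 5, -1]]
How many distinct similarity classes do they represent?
4 classes: {M1}, {M2}, {M3}, {M4}

Characteristic polynomials: χ_{M1} = (x - 6)^3, χ_{M2} = (x + 1)^3, χ_{M3} = (x - 6)^3, χ_{M4} = (x + 1)^3.

{M1}: invariant factors x - 6, (x - 6)^2.

{M2}: invariant factors x + 1, x + 1, x + 1.

{M3}: invariant factors (x - 6)^3.

{M4}: invariant factors x + 1, (x + 1)^2.

Matrices are similar if and only if their invariant-factor lists agree; the partition into similarity classes is {M1}, {M2}, {M3}, {M4}.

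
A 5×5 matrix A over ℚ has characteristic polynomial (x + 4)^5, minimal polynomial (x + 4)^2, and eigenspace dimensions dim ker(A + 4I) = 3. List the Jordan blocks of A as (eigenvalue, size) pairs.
Jordan blocks: (-4, 2), (-4, 2), (-4, 1)

λ = -4: algebraic multiplicity 5 (exponent in χ_A), largest block size 2 (exponent in m_A), 3 blocks (geometric multiplicity). These force block sizes [2, 2, 1].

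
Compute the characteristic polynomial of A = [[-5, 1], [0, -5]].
xI - A = [[x + 5, -1], [0, x + 5]].

Expanding det(xI - A) along the first row:
det(xI - A) = + (x + 5)·det([[x + 5]]) - (-1)·det([[0]]).

Evaluating gives χ_A(x) = x^2 + 10x + 25 = (x + 5)^2.

χ_A(x) = (x + 5)^2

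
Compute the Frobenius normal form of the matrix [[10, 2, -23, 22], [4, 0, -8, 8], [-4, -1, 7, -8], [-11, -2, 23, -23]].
The invariant factors of A (the non-unit diagonal entries of the Smith normal form of xI - A over ℚ[x]) are x + 1, (x + 1)(x + 2)^2, each dividing the next. The characteristic polynomial is their product, (x + 1)^2(x + 2)^2.

The rational canonical form is the block-diagonal matrix of companion matrices C(f_i):
R = [[-1, 0, 0, 0], [0, 0, 0, -4], [0, 1, 0, -8], [0, 0, 1, -5]].

R = [[-1, 0, 0, 0], [0, 0, 0, -4], [0, 1, 0, -8], [0, 0, 1, -5]]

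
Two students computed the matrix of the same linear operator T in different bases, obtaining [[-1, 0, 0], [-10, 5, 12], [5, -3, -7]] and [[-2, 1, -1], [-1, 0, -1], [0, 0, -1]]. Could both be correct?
Yes.

Two matrices over a field are similar if and only if they have the same invariant factors.

Both A and B have characteristic polynomial (x + 1)^3 and minimal polynomial (x + 1)^2. Computing further, both have invariant factors x + 1, (x + 1)^2. Hence A and B are similar.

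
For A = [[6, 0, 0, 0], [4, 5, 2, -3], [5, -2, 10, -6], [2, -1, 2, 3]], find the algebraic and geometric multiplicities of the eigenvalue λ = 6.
The characteristic polynomial is (x - 6)^4, so the factor x - 6 appears with exponent 4: the algebraic multiplicity is 4.

rank(A - 6I) = 2, so the eigenspace has dimension 4 - 2 = 2: the geometric multiplicity is 2.

Since 2 < 4, A is not diagonalizable.

algebraic multiplicity 4, geometric multiplicity 2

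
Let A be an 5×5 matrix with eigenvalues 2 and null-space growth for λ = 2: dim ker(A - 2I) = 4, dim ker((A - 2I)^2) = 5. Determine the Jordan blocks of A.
λ = 2: successive nullity increments [4, 1] count blocks of size ≥ k; block sizes are [2, 1, 1, 1].

Jordan blocks: (2, 2), (2, 1), (2, 1), (2, 1)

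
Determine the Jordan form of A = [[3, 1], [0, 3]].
The characteristic polynomial is det(xI - A) = (x - 3)^2, so the eigenvalues are 3 (algebraic multiplicity 2).

For λ = 3: rank(A - 3I) = 1, rank((A - 3I)^2) = 0. The eigenspace has dimension 2 - 1 = 1, so there is 1 Jordan block; the rank sequence gives block sizes [2].

Assembling the blocks gives the Jordan form J above.

J = [[3, 1], [0, 3]]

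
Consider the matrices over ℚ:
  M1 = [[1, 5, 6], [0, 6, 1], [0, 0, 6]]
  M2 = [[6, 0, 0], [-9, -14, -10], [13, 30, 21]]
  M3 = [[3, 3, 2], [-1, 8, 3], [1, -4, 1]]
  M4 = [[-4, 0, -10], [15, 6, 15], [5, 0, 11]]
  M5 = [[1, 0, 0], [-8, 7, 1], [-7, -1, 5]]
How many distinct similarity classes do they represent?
3 classes: {M1, M2, M5}, {M3}, {M4}

Characteristic polynomials: χ_{M1} = (x - 6)^2(x - 1), χ_{M2} = (x - 6)^2(x - 1), χ_{M3} = (x - 4)^3, χ_{M4} = (x - 6)^2(x - 1), χ_{M5} = (x - 6)^2(x - 1).

{M1, M2, M5}: invariant factors (x - 6)^2(x - 1).

{M3}: invariant factors (x - 4)^3.

{M4}: invariant factors x - 6, (x - 6)(x - 1).

Matrices are similar if and only if their invariant-factor lists agree; the partition into similarity classes is {M1, M2, M5}, {M3}, {M4}.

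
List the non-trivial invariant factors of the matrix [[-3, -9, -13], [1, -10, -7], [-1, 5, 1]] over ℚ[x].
The Jordan structure of A has elementary divisors (x + 4)^3. Arranging the block sizes at each eigenvalue in decreasing order and taking row products gives the invariant factors.

Invariant factors (smallest first, each dividing the next): (x + 4)^3.

Check: the last factor (x + 4)^3 is the minimal polynomial, and the product (x + 4)^3 is the characteristic polynomial.

(x + 4)^3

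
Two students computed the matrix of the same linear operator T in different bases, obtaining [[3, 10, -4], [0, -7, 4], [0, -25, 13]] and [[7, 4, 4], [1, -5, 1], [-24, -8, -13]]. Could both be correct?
trace(A) = 9 but trace(B) = -11. The trace is a similarity invariant, so A and B are not similar.

No.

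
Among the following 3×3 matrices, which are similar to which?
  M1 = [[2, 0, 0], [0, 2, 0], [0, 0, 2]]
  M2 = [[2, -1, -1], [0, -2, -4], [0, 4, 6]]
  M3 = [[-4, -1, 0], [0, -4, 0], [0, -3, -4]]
3 classes: {M1}, {M2}, {M3}

Characteristic polynomials: χ_{M1} = (x - 2)^3, χ_{M2} = (x - 2)^3, χ_{M3} = (x + 4)^3.

{M1}: invariant factors x - 2, x - 2, x - 2.

{M2}: invariant factors x - 2, (x - 2)^2.

{M3}: invariant factors x + 4, (x + 4)^2.

Matrices are similar if and only if their invariant-factor lists agree; the partition into similarity classes is {M1}, {M2}, {M3}.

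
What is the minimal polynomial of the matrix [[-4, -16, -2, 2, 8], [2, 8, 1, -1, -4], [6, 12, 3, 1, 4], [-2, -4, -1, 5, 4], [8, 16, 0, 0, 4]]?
The characteristic polynomial factors as x(x - 4)^4. The minimal polynomial is ∏(x - λ)^{k_λ} where k_λ is the size of the largest Jordan block at λ.

For λ = 0: rank(A) = 4, and the largest Jordan block has size 1 (the smallest k with rank(A^k) = rank(A^(k+1))).
For λ = 4: rank(A - 4I) = 2, and the largest Jordan block has size 2 (the smallest k with rank((A - 4I)^k) = rank((A - 4I)^(k+1))).

So m_A(x) = x(x - 4)^2.

m_A(x) = x(x - 4)^2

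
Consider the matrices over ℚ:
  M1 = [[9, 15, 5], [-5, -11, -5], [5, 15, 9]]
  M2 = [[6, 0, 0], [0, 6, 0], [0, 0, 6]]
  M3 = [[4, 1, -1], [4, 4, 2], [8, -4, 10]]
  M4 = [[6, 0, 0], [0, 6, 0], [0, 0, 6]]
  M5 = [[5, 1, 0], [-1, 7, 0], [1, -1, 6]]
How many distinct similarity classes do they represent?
Characteristic polynomials: χ_{M1} = (x - 4)^2(x + 1), χ_{M2} = (x - 6)^3, χ_{M3} = (x - 6)^3, χ_{M4} = (x - 6)^3, χ_{M5} = (x - 6)^3.

{M1}: invariant factors x - 4, (x - 4)(x + 1).

{M2, M4}: invariant factors x - 6, x - 6, x - 6.

{M3, M5}: invariant factors x - 6, (x - 6)^2.

Matrices are similar if and only if their invariant-factor lists agree; the partition into similarity classes is {M1}, {M2, M4}, {M3, M5}.

3 classes: {M1}, {M2, M4}, {M3, M5}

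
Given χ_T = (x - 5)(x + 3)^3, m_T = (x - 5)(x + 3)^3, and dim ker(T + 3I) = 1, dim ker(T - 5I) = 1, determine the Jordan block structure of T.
λ = -3: algebraic multiplicity 3 (exponent in χ_T), largest block size 3 (exponent in m_T), 1 block (geometric multiplicity). This forces block sizes [3].
λ = 5: algebraic multiplicity 1 (exponent in χ_T), largest block size 1 (exponent in m_T), 1 block (geometric multiplicity). This forces block sizes [1].

Jordan blocks: (-3, 3), (5, 1)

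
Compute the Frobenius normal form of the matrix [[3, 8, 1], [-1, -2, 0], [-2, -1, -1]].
The invariant factors of A (the non-unit diagonal entries of the Smith normal form of xI - A over ℚ[x]) are x^3 + 3x + 5, each dividing the next. The characteristic polynomial is their product, x^3 + 3x + 5.

The rational canonical form is the block-diagonal matrix of companion matrices C(f_i):
R = [[0, 0, -5], [1, 0, -3], [0, 1, 0]].

Note the characteristic polynomial does not split into linear factors over ℚ, so A has no Jordan form over ℚ; the rational canonical form exists over any field.

R = [[0, 0, -5], [1, 0, -3], [0, 1, 0]]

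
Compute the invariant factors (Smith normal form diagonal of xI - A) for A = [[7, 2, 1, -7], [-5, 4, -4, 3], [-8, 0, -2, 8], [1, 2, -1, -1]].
(x - 2)^2, (x - 2)^2

The Jordan structure of A has elementary divisors (x - 2)^2, (x - 2)^2. Arranging the block sizes at each eigenvalue in decreasing order and taking row products gives the invariant factors.

Invariant factors (smallest first, each dividing the next): (x - 2)^2, (x - 2)^2.

Check: the last factor (x - 2)^2 is the minimal polynomial, and the product (x - 2)^4 is the characteristic polynomial.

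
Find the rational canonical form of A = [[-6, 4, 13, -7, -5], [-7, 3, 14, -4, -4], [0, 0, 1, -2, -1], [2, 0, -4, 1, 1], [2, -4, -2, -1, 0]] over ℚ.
R = [[0, 0, 0, 0, 0], [1, 0, 0, 0, 3], [0, 1, 0, 0, -1], [0, 0, 1, 0, -4], [0, 0, 0, 1, -1]]

The invariant factors of A (the non-unit diagonal entries of the Smith normal form of xI - A over ℚ[x]) are x(x + 1)(x^3 + 4x - 3), each dividing the next. The characteristic polynomial is their product, x(x + 1)(x^3 + 4x - 3).

The rational canonical form is the block-diagonal matrix of companion matrices C(f_i):
R = [[0, 0, 0, 0, 0], [1, 0, 0, 0, 3], [0, 1, 0, 0, -1], [0, 0, 1, 0, -4], [0, 0, 0, 1, -1]].

Note the characteristic polynomial does not split into linear factors over ℚ, so A has no Jordan form over ℚ; the rational canonical form exists over any field.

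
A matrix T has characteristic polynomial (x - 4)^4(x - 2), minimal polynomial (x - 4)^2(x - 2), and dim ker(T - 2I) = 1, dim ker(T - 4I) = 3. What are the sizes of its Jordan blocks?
λ = 2: algebraic multiplicity 1 (exponent in χ_T), largest block size 1 (exponent in m_T), 1 block (geometric multiplicity). This forces block sizes [1].
λ = 4: algebraic multiplicity 4 (exponent in χ_T), largest block size 2 (exponent in m_T), 3 blocks (geometric multiplicity). These force block sizes [2, 1, 1].

Jordan blocks: (2, 1), (4, 2), (4, 1), (4, 1)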